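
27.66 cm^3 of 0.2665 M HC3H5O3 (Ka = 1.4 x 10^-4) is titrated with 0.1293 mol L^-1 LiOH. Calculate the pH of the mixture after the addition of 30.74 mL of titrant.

3.92

Initial n(HC3H5O3) = 0.2665 x 0.02766 = 0.007371 mol.
n(LiOH) added = 0.1293 x 0.03074 = 0.003975 mol, converting that many moles of HC3H5O3 to C3H5O3-.
Remaining n(HC3H5O3) = 0.003397 mol; n(C3H5O3-) = 0.003975 mol.
By Henderson-Hasselbalch, pH = pKa + log([A^-]/[HA]) = 3.85 + log(0.003975/0.003397) = 3.85 + (+0.07) = 3.92.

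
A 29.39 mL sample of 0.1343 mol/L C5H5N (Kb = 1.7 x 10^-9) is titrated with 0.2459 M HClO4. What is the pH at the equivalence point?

3.15

n(C5H5N) = 0.1343 x 0.02939 = 0.003947 mol; V(HClO4) at equivalence = 0.003947/0.2459 = 0.01605 L.
At equivalence the base is fully converted to C5H5NH+; total volume = 0.04544 L, so [C5H5NH+] = 0.003947/0.04544 = 0.08686 M.
Ka(C5H5NH+) = Kw/Kb = 1.0e-14 / 1.7 x 10^-9 = 5.88e-6.
[H^+] = sqrt(Ka x [C5H5NH+]) = sqrt(5.88e-6 x 0.08686) = 0.000715 M.
pH = -log(0.000715) = 3.15.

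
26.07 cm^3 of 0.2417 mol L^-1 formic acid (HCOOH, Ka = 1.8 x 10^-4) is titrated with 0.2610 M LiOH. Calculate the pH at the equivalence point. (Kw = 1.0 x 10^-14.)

n(HCOOH) = 0.2417 x 0.02607 = 0.006301 mol; V(LiOH) at equivalence = 0.006301/0.2610 = 0.02414 L.
At equivalence all the acid is converted to HCOO-; total volume = 0.02607 + 0.02414 = 0.05021 L, so [HCOO-] = 0.006301/0.05021 = 0.1255 M.
Kb = Kw/Ka = 1.0e-14 / 1.8 x 10^-4 = 5.56e-11.
[OH^-] = sqrt(Kb x [HCOO-]) = sqrt(5.56e-11 x 0.1255) = 2.64e-6 M.
pOH = 5.58, so pH = 14.00 - 5.58 = 8.42.

8.42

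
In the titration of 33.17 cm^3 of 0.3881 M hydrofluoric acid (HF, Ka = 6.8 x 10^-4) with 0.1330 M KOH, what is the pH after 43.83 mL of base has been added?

Initial n(HF) = 0.3881 x 0.03317 = 0.01287 mol.
n(KOH) added = 0.1330 x 0.04383 = 0.005829 mol, converting that many moles of HF to F-.
Remaining n(HF) = 0.007044 mol; n(F-) = 0.005829 mol.
By Henderson-Hasselbalch, pH = pKa + log([A^-]/[HA]) = 3.17 + log(0.005829/0.007044) = 3.17 + (-0.08) = 3.09.

3.09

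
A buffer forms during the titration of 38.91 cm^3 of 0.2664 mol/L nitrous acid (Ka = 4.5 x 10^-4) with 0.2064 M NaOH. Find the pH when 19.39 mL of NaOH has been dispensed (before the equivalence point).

Initial n(HNO2) = 0.2664 x 0.03891 = 0.01037 mol.
n(NaOH) added = 0.2064 x 0.01939 = 0.004002 mol, converting that many moles of HNO2 to NO2-.
Remaining n(HNO2) = 0.006364 mol; n(NO2-) = 0.004002 mol.
By Henderson-Hasselbalch, pH = pKa + log([A^-]/[HA]) = 3.35 + log(0.004002/0.006364) = 3.35 + (-0.20) = 3.15.

3.15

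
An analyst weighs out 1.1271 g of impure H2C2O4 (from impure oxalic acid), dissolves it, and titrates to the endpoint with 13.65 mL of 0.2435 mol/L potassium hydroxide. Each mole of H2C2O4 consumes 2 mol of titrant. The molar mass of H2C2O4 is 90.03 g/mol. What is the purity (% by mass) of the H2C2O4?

13.3%

n(KOH) = 0.2435 x 0.01365 = 0.003324 mol.
n(H2C2O4) = 0.003324 / 2 = 0.001662 mol.
mass of H2C2O4 = 0.001662 x 90.03 = 0.1496 g.
% purity = 0.1496 / 1.1271 x 100 = 13.3%.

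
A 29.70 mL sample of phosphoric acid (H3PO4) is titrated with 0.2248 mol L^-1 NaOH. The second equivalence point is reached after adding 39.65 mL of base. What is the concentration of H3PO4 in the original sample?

0.150 M

n(NaOH) = 0.2248 x 0.03965 = 0.008913 mol.
At the second equivalence point, 2 mol OH^- react per mol H3PO4, so n(H3PO4) = 0.008913 / 2 = 0.004457 mol.
[H3PO4] = 0.004457 / 0.02970 L = 0.150 M.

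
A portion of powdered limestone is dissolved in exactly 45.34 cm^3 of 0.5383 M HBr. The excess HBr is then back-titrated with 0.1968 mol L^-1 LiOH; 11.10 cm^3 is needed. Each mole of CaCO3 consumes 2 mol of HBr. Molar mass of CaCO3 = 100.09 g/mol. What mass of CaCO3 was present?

Total n(HBr) added = 0.5383 x 0.04534 = 0.02441 mol.
n(LiOH) used = 0.1968 x 0.01110 = 0.002184 mol, which equals the excess n(HBr).
So n(HBr) consumed by the sample = 0.02441 - 0.002184 = 0.02222 mol.
n(CaCO3) = 0.02222 / 2 = 0.01111 mol.
mass = 0.01111 mol x 100.09 g/mol = 1.11 g.

1.11 g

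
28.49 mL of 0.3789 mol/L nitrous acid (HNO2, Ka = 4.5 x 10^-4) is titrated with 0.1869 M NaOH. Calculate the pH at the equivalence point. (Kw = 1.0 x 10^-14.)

8.22

n(HNO2) = 0.3789 x 0.02849 = 0.01079 mol; V(NaOH) at equivalence = 0.01079/0.1869 = 0.05776 L.
At equivalence all the acid is converted to NO2-; total volume = 0.02849 + 0.05776 = 0.08625 L, so [NO2-] = 0.01079/0.08625 = 0.1252 M.
Kb = Kw/Ka = 1.0e-14 / 4.5 x 10^-4 = 2.22e-11.
[OH^-] = sqrt(Kb x [NO2-]) = sqrt(2.22e-11 x 0.1252) = 1.67e-6 M.
pOH = 5.78, so pH = 14.00 - 5.78 = 8.22.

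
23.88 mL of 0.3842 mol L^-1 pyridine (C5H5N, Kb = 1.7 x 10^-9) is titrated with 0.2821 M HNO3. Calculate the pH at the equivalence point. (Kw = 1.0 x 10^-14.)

3.01

n(C5H5N) = 0.3842 x 0.02388 = 0.009175 mol; V(HNO3) at equivalence = 0.009175/0.2821 = 0.03252 L.
At equivalence the base is fully converted to C5H5NH+; total volume = 0.05640 L, so [C5H5NH+] = 0.009175/0.05640 = 0.1627 M.
Ka(C5H5NH+) = Kw/Kb = 1.0e-14 / 1.7 x 10^-9 = 5.88e-6.
[H^+] = sqrt(Ka x [C5H5NH+]) = sqrt(5.88e-6 x 0.1627) = 0.000978 M.
pH = -log(0.000978) = 3.01.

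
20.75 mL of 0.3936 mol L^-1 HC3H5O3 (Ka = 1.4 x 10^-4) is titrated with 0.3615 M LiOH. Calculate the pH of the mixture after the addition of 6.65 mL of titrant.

3.47

Initial n(HC3H5O3) = 0.3936 x 0.02075 = 0.008167 mol.
n(LiOH) added = 0.3615 x 0.006650 = 0.002404 mol, converting that many moles of HC3H5O3 to C3H5O3-.
Remaining n(HC3H5O3) = 0.005763 mol; n(C3H5O3-) = 0.002404 mol.
By Henderson-Hasselbalch, pH = pKa + log([A^-]/[HA]) = 3.85 + log(0.002404/0.005763) = 3.85 + (-0.38) = 3.47.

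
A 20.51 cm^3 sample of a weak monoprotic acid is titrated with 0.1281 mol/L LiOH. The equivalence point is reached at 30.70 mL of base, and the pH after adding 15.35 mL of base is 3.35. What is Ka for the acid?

15.35 mL is half of the equivalence volume, so this is the half-equivalence point where [HA] = [A^-].
At half-equivalence pH = pKa, so pKa = 3.35.
Ka = 10^(-3.35) = 4.5 x 10^-4.

4.5 x 10^-4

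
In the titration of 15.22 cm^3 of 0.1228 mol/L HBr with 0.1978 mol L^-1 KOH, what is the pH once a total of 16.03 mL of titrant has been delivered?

12.62

n(acid) = 0.1228 x 0.01522 = 0.001869 mol; n(KOH) added = 0.1978 x 0.01603 = 0.003171 mol.
Base is in excess by 0.003171 - 0.001869 = 0.001302 mol in a total volume of 0.03125 L.
[OH^-] = 0.001302/0.03125 = 0.04165 M, so pOH = 1.38 and pH = 14.00 - 1.38 = 12.62.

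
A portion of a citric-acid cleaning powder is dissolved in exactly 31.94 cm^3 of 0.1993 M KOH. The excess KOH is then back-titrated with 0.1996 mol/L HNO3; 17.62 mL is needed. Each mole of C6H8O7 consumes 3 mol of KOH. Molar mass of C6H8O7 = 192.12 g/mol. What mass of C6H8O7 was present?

0.182 g

Total n(KOH) added = 0.1993 x 0.03194 = 0.006366 mol.
n(HNO3) used = 0.1996 x 0.01762 = 0.003517 mol, which equals the excess n(KOH).
So n(KOH) consumed by the sample = 0.006366 - 0.003517 = 0.002849 mol.
n(C6H8O7) = 0.002849 / 3 = 0.0009496 mol.
mass = 0.0009496 mol x 192.12 g/mol = 0.182 g.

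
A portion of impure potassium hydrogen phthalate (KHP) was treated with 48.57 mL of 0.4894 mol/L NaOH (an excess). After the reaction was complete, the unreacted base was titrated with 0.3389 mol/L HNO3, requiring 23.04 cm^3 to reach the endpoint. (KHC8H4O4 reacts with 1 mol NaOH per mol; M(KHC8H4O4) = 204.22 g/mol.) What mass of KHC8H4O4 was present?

3.26 g

Total n(NaOH) added = 0.4894 x 0.04857 = 0.02377 mol.
n(HNO3) used = 0.3389 x 0.02304 = 0.007808 mol, which equals the excess n(NaOH).
So n(NaOH) consumed by the sample = 0.02377 - 0.007808 = 0.01596 mol.
n(KHC8H4O4) = 0.01596 / 1 = 0.01596 mol.
mass = 0.01596 mol x 204.22 g/mol = 3.26 g.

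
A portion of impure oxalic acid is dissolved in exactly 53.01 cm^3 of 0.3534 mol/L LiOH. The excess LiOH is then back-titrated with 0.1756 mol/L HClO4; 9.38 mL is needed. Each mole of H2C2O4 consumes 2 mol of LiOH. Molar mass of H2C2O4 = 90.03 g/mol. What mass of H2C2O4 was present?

Total n(LiOH) added = 0.3534 x 0.05301 = 0.01873 mol.
n(HClO4) used = 0.1756 x 0.009380 = 0.001647 mol, which equals the excess n(LiOH).
So n(LiOH) consumed by the sample = 0.01873 - 0.001647 = 0.01709 mol.
n(H2C2O4) = 0.01709 / 2 = 0.008543 mol.
mass = 0.008543 mol x 90.03 g/mol = 0.769 g.

0.769 g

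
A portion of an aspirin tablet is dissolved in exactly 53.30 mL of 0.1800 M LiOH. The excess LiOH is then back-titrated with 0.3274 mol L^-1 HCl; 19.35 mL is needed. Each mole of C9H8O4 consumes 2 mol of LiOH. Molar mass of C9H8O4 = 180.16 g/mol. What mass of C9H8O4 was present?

0.294 g

Total n(LiOH) added = 0.1800 x 0.05330 = 0.009594 mol.
n(HCl) used = 0.3274 x 0.01935 = 0.006335 mol, which equals the excess n(LiOH).
So n(LiOH) consumed by the sample = 0.009594 - 0.006335 = 0.003259 mol.
n(C9H8O4) = 0.003259 / 2 = 0.001629 mol.
mass = 0.001629 mol x 180.16 g/mol = 0.294 g.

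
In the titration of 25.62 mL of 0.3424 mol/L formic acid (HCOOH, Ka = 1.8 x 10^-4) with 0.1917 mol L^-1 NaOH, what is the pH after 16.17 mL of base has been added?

3.48

Initial n(HCOOH) = 0.3424 x 0.02562 = 0.008772 mol.
n(NaOH) added = 0.1917 x 0.01617 = 0.003100 mol, converting that many moles of HCOOH to HCOO-.
Remaining n(HCOOH) = 0.005672 mol; n(HCOO-) = 0.003100 mol.
By Henderson-Hasselbalch, pH = pKa + log([A^-]/[HA]) = 3.74 + log(0.003100/0.005672) = 3.74 + (-0.26) = 3.48.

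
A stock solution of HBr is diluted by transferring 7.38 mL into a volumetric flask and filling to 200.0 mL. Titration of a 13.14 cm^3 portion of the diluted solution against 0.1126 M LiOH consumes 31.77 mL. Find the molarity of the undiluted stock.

n(LiOH) = 0.1126 x 0.03177 = 0.003577 mol.
n(HBr) in the aliquot = 0.003577 mol.
[diluted HBr] = 0.003577 / 0.01314 = 0.2722 M.
Dilution factor = 200.0/7.380 = 27.10, so [stock] = 0.2722 x 27.10 = 7.38 M.

7.38 M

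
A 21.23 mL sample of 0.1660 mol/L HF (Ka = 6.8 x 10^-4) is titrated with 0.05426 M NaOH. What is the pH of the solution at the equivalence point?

n(HF) = 0.1660 x 0.02123 = 0.003524 mol; V(NaOH) at equivalence = 0.003524/0.05426 = 0.06495 L.
At equivalence all the acid is converted to F-; total volume = 0.02123 + 0.06495 = 0.08618 L, so [F-] = 0.003524/0.08618 = 0.04089 M.
Kb = Kw/Ka = 1.0e-14 / 6.8 x 10^-4 = 1.47e-11.
[OH^-] = sqrt(Kb x [F-]) = sqrt(1.47e-11 x 0.04089) = 7.75e-7 M.
pOH = 6.11, so pH = 14.00 - 6.11 = 7.89.

7.89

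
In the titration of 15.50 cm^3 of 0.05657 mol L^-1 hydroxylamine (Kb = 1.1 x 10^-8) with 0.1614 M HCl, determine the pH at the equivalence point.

n(NH2OH) = 0.05657 x 0.01550 = 0.0008768 mol; V(HCl) at equivalence = 0.0008768/0.1614 = 0.005433 L.
At equivalence the base is fully converted to NH3OH+; total volume = 0.02093 L, so [NH3OH+] = 0.0008768/0.02093 = 0.04189 M.
Ka(NH3OH+) = Kw/Kb = 1.0e-14 / 1.1 x 10^-8 = 9.09e-7.
[H^+] = sqrt(Ka x [NH3OH+]) = sqrt(9.09e-7 x 0.04189) = 0.000195 M.
pH = -log(0.000195) = 3.71.

3.71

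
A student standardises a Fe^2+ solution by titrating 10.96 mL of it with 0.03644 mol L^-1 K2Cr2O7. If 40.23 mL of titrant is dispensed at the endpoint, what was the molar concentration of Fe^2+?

0.803 M

n(K2Cr2O7) = 0.03644 x 0.04023 = 0.001466 mol.
From the balanced equation, 1 mol K2Cr2O7 reacts with 6 mol Fe^2+, so n(Fe^2+) = 0.001466 x 6/1 = 0.008796 mol.
[Fe^2+] = 0.008796 / 0.01096 L = 0.803 M.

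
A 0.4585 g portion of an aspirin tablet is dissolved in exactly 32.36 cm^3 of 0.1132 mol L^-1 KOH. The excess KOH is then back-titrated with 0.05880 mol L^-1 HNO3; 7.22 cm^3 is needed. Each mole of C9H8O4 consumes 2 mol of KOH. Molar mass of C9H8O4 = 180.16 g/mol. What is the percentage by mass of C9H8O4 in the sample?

Total n(KOH) added = 0.1132 x 0.03236 = 0.003663 mol.
n(HNO3) used = 0.05880 x 0.007220 = 0.0004245 mol, which equals the excess n(KOH).
So n(KOH) consumed by the sample = 0.003663 - 0.0004245 = 0.003239 mol.
n(C9H8O4) = 0.003239 / 2 = 0.001619 mol.
mass C9H8O4 = 0.001619 x 180.16 = 0.2917 g, so %C9H8O4 = 0.2917/0.4585 x 100 = 63.6%.

63.6%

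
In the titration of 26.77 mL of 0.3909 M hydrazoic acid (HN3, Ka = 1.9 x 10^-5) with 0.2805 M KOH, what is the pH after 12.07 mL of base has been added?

Initial n(HN3) = 0.3909 x 0.02677 = 0.01046 mol.
n(KOH) added = 0.2805 x 0.01207 = 0.003386 mol, converting that many moles of HN3 to N3-.
Remaining n(HN3) = 0.007079 mol; n(N3-) = 0.003386 mol.
By Henderson-Hasselbalch, pH = pKa + log([A^-]/[HA]) = 4.72 + log(0.003386/0.007079) = 4.72 + (-0.32) = 4.40.

4.40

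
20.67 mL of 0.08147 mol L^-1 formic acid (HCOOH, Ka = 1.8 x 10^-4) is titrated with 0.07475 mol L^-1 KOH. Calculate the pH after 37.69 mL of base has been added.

n(acid) = 0.08147 x 0.02067 = 0.001684 mol; n(KOH) added = 0.07475 x 0.03769 = 0.002817 mol.
Base is in excess by 0.002817 - 0.001684 = 0.001133 mol in a total volume of 0.05836 L.
[OH^-] = 0.001133/0.05836 = 0.01942 M, so pOH = 1.71 and pH = 14.00 - 1.71 = 12.29.

12.29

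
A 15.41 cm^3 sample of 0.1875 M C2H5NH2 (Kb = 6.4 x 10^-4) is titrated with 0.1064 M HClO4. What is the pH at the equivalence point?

n(C2H5NH2) = 0.1875 x 0.01541 = 0.002889 mol; V(HClO4) at equivalence = 0.002889/0.1064 = 0.02716 L.
At equivalence the base is fully converted to C2H5NH3+; total volume = 0.04257 L, so [C2H5NH3+] = 0.002889/0.04257 = 0.06788 M.
Ka(C2H5NH3+) = Kw/Kb = 1.0e-14 / 6.4 x 10^-4 = 1.56e-11.
[H^+] = sqrt(Ka x [C2H5NH3+]) = sqrt(1.56e-11 x 0.06788) = 1.03e-6 M.
pH = -log(1.03e-6) = 5.99.

5.99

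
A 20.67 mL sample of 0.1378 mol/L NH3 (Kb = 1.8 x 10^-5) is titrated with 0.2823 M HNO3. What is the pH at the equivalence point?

n(NH3) = 0.1378 x 0.02067 = 0.002848 mol; V(HNO3) at equivalence = 0.002848/0.2823 = 0.01009 L.
At equivalence the base is fully converted to NH4+; total volume = 0.03076 L, so [NH4+] = 0.002848/0.03076 = 0.09260 M.
Ka(NH4+) = Kw/Kb = 1.0e-14 / 1.8 x 10^-5 = 5.56e-10.
[H^+] = sqrt(Ka x [NH4+]) = sqrt(5.56e-10 x 0.09260) = 7.17e-6 M.
pH = -log(7.17e-6) = 5.14.

5.14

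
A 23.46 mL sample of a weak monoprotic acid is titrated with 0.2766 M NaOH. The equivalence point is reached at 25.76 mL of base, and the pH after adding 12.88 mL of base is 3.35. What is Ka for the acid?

12.88 mL is half of the equivalence volume, so this is the half-equivalence point where [HA] = [A^-].
At half-equivalence pH = pKa, so pKa = 3.35.
Ka = 10^(-3.35) = 4.5 x 10^-4.

4.5 x 10^-4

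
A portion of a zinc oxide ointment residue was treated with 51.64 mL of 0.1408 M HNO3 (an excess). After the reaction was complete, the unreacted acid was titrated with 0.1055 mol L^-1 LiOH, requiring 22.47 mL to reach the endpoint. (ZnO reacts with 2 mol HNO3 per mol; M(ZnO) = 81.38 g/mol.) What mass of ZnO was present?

0.199 g

Total n(HNO3) added = 0.1408 x 0.05164 = 0.007271 mol.
n(LiOH) used = 0.1055 x 0.02247 = 0.002371 mol, which equals the excess n(HNO3).
So n(HNO3) consumed by the sample = 0.007271 - 0.002371 = 0.004900 mol.
n(ZnO) = 0.004900 / 2 = 0.002450 mol.
mass = 0.002450 mol x 81.38 g/mol = 0.199 g.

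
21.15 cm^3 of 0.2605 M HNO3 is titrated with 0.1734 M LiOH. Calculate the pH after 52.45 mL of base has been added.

12.69

n(acid) = 0.2605 x 0.02115 = 0.005510 mol; n(LiOH) added = 0.1734 x 0.05245 = 0.009095 mol.
Base is in excess by 0.009095 - 0.005510 = 0.003585 mol in a total volume of 0.07360 L.
[OH^-] = 0.003585/0.07360 = 0.04871 M, so pOH = 1.31 and pH = 14.00 - 1.31 = 12.69.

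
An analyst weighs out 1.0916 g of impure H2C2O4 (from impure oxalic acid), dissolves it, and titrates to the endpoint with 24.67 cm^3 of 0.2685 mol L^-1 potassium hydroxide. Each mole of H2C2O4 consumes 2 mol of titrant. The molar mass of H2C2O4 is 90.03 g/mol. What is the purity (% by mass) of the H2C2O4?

27.3%

n(KOH) = 0.2685 x 0.02467 = 0.006624 mol.
n(H2C2O4) = 0.006624 / 2 = 0.003312 mol.
mass of H2C2O4 = 0.003312 x 90.03 = 0.2982 g.
% purity = 0.2982 / 1.0916 x 100 = 27.3%.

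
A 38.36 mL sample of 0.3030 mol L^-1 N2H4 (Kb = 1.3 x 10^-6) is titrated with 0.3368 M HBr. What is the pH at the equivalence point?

4.46

n(N2H4) = 0.3030 x 0.03836 = 0.01162 mol; V(HBr) at equivalence = 0.01162/0.3368 = 0.03451 L.
At equivalence the base is fully converted to N2H5+; total volume = 0.07287 L, so [N2H5+] = 0.01162/0.07287 = 0.1595 M.
Ka(N2H5+) = Kw/Kb = 1.0e-14 / 1.3 x 10^-6 = 7.69e-9.
[H^+] = sqrt(Ka x [N2H5+]) = sqrt(7.69e-9 x 0.1595) = 3.50e-5 M.
pH = -log(3.50e-5) = 4.46.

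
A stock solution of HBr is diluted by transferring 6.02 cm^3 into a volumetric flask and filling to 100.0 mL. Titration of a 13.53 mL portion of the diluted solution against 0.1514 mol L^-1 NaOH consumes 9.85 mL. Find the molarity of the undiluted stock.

n(NaOH) = 0.1514 x 0.009850 = 0.001491 mol.
n(HBr) in the aliquot = 0.001491 mol.
[diluted HBr] = 0.001491 / 0.01353 = 0.1102 M.
Dilution factor = 100.0/6.020 = 16.61, so [stock] = 0.1102 x 16.61 = 1.83 M.

1.83 M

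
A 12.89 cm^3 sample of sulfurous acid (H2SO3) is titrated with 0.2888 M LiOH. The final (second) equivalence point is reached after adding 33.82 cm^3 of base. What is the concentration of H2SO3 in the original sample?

0.379 M

n(LiOH) = 0.2888 x 0.03382 = 0.009767 mol.
At the final (second) equivalence point, 2 mol OH^- react per mol H2SO3, so n(H2SO3) = 0.009767 / 2 = 0.004884 mol.
[H2SO3] = 0.004884 / 0.01289 L = 0.379 M.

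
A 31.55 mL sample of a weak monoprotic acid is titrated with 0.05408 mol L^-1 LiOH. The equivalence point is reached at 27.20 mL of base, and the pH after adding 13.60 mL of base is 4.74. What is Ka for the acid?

13.60 mL is half of the equivalence volume, so this is the half-equivalence point where [HA] = [A^-].
At half-equivalence pH = pKa, so pKa = 4.74.
Ka = 10^(-4.74) = 1.8 x 10^-5.

1.8 x 10^-5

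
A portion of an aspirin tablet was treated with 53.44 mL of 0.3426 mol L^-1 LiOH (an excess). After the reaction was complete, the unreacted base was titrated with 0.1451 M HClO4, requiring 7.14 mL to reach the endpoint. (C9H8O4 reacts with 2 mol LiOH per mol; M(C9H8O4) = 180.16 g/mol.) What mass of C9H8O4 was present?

1.56 g

Total n(LiOH) added = 0.3426 x 0.05344 = 0.01831 mol.
n(HClO4) used = 0.1451 x 0.007140 = 0.001036 mol, which equals the excess n(LiOH).
So n(LiOH) consumed by the sample = 0.01831 - 0.001036 = 0.01727 mol.
n(C9H8O4) = 0.01727 / 2 = 0.008636 mol.
mass = 0.008636 mol x 180.16 g/mol = 1.56 g.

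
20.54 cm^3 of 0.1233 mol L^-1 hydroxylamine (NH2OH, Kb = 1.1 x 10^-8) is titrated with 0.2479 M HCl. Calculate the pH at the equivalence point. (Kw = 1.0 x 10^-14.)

n(NH2OH) = 0.1233 x 0.02054 = 0.002533 mol; V(HCl) at equivalence = 0.002533/0.2479 = 0.01022 L.
At equivalence the base is fully converted to NH3OH+; total volume = 0.03076 L, so [NH3OH+] = 0.002533/0.03076 = 0.08234 M.
Ka(NH3OH+) = Kw/Kb = 1.0e-14 / 1.1 x 10^-8 = 9.09e-7.
[H^+] = sqrt(Ka x [NH3OH+]) = sqrt(9.09e-7 x 0.08234) = 0.000274 M.
pH = -log(0.000274) = 3.56.

3.56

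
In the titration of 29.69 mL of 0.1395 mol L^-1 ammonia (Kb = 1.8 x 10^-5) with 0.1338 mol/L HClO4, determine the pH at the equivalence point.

5.21

n(NH3) = 0.1395 x 0.02969 = 0.004142 mol; V(HClO4) at equivalence = 0.004142/0.1338 = 0.03095 L.
At equivalence the base is fully converted to NH4+; total volume = 0.06064 L, so [NH4+] = 0.004142/0.06064 = 0.06830 M.
Ka(NH4+) = Kw/Kb = 1.0e-14 / 1.8 x 10^-5 = 5.56e-10.
[H^+] = sqrt(Ka x [NH4+]) = sqrt(5.56e-10 x 0.06830) = 6.16e-6 M.
pH = -log(6.16e-6) = 5.21.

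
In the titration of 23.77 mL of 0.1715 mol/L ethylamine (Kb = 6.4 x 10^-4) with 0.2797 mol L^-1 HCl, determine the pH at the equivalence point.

5.89

n(C2H5NH2) = 0.1715 x 0.02377 = 0.004077 mol; V(HCl) at equivalence = 0.004077/0.2797 = 0.01457 L.
At equivalence the base is fully converted to C2H5NH3+; total volume = 0.03834 L, so [C2H5NH3+] = 0.004077/0.03834 = 0.1063 M.
Ka(C2H5NH3+) = Kw/Kb = 1.0e-14 / 6.4 x 10^-4 = 1.56e-11.
[H^+] = sqrt(Ka x [C2H5NH3+]) = sqrt(1.56e-11 x 0.1063) = 1.29e-6 M.
pH = -log(1.29e-6) = 5.89.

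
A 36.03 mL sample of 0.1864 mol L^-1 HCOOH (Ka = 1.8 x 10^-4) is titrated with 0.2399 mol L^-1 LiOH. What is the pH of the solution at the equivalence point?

n(HCOOH) = 0.1864 x 0.03603 = 0.006716 mol; V(LiOH) at equivalence = 0.006716/0.2399 = 0.02799 L.
At equivalence all the acid is converted to HCOO-; total volume = 0.03603 + 0.02799 = 0.06402 L, so [HCOO-] = 0.006716/0.06402 = 0.1049 M.
Kb = Kw/Ka = 1.0e-14 / 1.8 x 10^-4 = 5.56e-11.
[OH^-] = sqrt(Kb x [HCOO-]) = sqrt(5.56e-11 x 0.1049) = 2.41e-6 M.
pOH = 5.62, so pH = 14.00 - 5.62 = 8.38.

8.38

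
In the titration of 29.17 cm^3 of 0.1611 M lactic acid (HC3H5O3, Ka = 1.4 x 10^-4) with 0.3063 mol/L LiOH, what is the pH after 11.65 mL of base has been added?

4.35

Initial n(HC3H5O3) = 0.1611 x 0.02917 = 0.004699 mol.
n(LiOH) added = 0.3063 x 0.01165 = 0.003568 mol, converting that many moles of HC3H5O3 to C3H5O3-.
Remaining n(HC3H5O3) = 0.001131 mol; n(C3H5O3-) = 0.003568 mol.
By Henderson-Hasselbalch, pH = pKa + log([A^-]/[HA]) = 3.85 + log(0.003568/0.001131) = 3.85 + (+0.50) = 4.35.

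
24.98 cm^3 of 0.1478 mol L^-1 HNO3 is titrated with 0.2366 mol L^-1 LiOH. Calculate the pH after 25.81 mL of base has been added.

12.68

n(acid) = 0.1478 x 0.02498 = 0.003692 mol; n(LiOH) added = 0.2366 x 0.02581 = 0.006107 mol.
Base is in excess by 0.006107 - 0.003692 = 0.002415 mol in a total volume of 0.05079 L.
[OH^-] = 0.002415/0.05079 = 0.04754 M, so pOH = 1.32 and pH = 14.00 - 1.32 = 12.68.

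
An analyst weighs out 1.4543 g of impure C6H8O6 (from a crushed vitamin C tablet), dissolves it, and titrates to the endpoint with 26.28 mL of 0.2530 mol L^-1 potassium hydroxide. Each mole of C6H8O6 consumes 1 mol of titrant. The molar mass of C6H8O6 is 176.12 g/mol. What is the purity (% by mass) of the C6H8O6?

n(KOH) = 0.2530 x 0.02628 = 0.006649 mol.
n(C6H8O6) = 0.006649 / 1 = 0.006649 mol.
mass of C6H8O6 = 0.006649 x 176.12 = 1.171 g.
% purity = 1.171 / 1.4543 x 100 = 80.5%.

80.5%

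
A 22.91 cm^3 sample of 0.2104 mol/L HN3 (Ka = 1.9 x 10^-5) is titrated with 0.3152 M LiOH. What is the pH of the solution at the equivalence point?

n(HN3) = 0.2104 x 0.02291 = 0.004820 mol; V(LiOH) at equivalence = 0.004820/0.3152 = 0.01529 L.
At equivalence all the acid is converted to N3-; total volume = 0.02291 + 0.01529 = 0.03820 L, so [N3-] = 0.004820/0.03820 = 0.1262 M.
Kb = Kw/Ka = 1.0e-14 / 1.9 x 10^-5 = 5.26e-10.
[OH^-] = sqrt(Kb x [N3-]) = sqrt(5.26e-10 x 0.1262) = 8.15e-6 M.
pOH = 5.09, so pH = 14.00 - 5.09 = 8.91.

8.91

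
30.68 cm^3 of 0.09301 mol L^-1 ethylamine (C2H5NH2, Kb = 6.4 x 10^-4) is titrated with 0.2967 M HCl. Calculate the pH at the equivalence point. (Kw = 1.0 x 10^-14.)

5.98

n(C2H5NH2) = 0.09301 x 0.03068 = 0.002854 mol; V(HCl) at equivalence = 0.002854/0.2967 = 0.009618 L.
At equivalence the base is fully converted to C2H5NH3+; total volume = 0.04030 L, so [C2H5NH3+] = 0.002854/0.04030 = 0.07081 M.
Ka(C2H5NH3+) = Kw/Kb = 1.0e-14 / 6.4 x 10^-4 = 1.56e-11.
[H^+] = sqrt(Ka x [C2H5NH3+]) = sqrt(1.56e-11 x 0.07081) = 1.05e-6 M.
pH = -log(1.05e-6) = 5.98.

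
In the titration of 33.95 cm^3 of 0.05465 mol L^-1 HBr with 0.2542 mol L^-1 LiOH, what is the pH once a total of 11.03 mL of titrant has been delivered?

n(acid) = 0.05465 x 0.03395 = 0.001855 mol; n(LiOH) added = 0.2542 x 0.01103 = 0.002804 mol.
Base is in excess by 0.002804 - 0.001855 = 0.0009485 mol in a total volume of 0.04498 L.
[OH^-] = 0.0009485/0.04498 = 0.02109 M, so pOH = 1.68 and pH = 14.00 - 1.68 = 12.32.

12.32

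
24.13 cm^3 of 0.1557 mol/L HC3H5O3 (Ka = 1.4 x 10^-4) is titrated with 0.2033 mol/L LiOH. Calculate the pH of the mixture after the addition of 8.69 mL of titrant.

Initial n(HC3H5O3) = 0.1557 x 0.02413 = 0.003757 mol.
n(LiOH) added = 0.2033 x 0.008690 = 0.001767 mol, converting that many moles of HC3H5O3 to C3H5O3-.
Remaining n(HC3H5O3) = 0.001990 mol; n(C3H5O3-) = 0.001767 mol.
By Henderson-Hasselbalch, pH = pKa + log([A^-]/[HA]) = 3.85 + log(0.001767/0.001990) = 3.85 + (-0.05) = 3.80.

3.80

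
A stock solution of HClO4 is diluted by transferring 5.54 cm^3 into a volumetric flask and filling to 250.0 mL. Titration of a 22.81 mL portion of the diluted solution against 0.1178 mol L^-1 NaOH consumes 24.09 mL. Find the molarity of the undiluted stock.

5.61 M

n(NaOH) = 0.1178 x 0.02409 = 0.002838 mol.
n(HClO4) in the aliquot = 0.002838 mol.
[diluted HClO4] = 0.002838 / 0.02281 = 0.1244 M.
Dilution factor = 250.0/5.540 = 45.13, so [stock] = 0.1244 x 45.13 = 5.61 M.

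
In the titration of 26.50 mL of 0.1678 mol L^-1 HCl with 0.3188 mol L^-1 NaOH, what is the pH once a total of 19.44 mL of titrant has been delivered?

n(acid) = 0.1678 x 0.02650 = 0.004447 mol; n(NaOH) added = 0.3188 x 0.01944 = 0.006197 mol.
Base is in excess by 0.006197 - 0.004447 = 0.001751 mol in a total volume of 0.04594 L.
[OH^-] = 0.001751/0.04594 = 0.03811 M, so pOH = 1.42 and pH = 14.00 - 1.42 = 12.58.

12.58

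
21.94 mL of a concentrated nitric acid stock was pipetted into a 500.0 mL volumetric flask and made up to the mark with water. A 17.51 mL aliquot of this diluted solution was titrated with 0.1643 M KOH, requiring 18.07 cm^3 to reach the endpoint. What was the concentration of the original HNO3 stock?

n(KOH) = 0.1643 x 0.01807 = 0.002969 mol.
n(HNO3) in the aliquot = 0.002969 mol.
[diluted HNO3] = 0.002969 / 0.01751 = 0.1696 M.
Dilution factor = 500.0/21.94 = 22.79, so [stock] = 0.1696 x 22.79 = 3.86 M.

3.86 M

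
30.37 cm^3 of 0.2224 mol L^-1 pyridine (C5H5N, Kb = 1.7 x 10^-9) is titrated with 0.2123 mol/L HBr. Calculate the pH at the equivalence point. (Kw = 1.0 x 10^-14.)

n(C5H5N) = 0.2224 x 0.03037 = 0.006754 mol; V(HBr) at equivalence = 0.006754/0.2123 = 0.03181 L.
At equivalence the base is fully converted to C5H5NH+; total volume = 0.06218 L, so [C5H5NH+] = 0.006754/0.06218 = 0.1086 M.
Ka(C5H5NH+) = Kw/Kb = 1.0e-14 / 1.7 x 10^-9 = 5.88e-6.
[H^+] = sqrt(Ka x [C5H5NH+]) = sqrt(5.88e-6 x 0.1086) = 0.000799 M.
pH = -log(0.000799) = 3.10.

3.10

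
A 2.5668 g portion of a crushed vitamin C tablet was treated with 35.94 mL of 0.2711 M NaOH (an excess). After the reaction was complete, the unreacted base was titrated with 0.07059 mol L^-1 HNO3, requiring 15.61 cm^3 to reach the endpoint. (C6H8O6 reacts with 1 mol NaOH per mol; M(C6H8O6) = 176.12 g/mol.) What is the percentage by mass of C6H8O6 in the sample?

59.3%

Total n(NaOH) added = 0.2711 x 0.03594 = 0.009743 mol.
n(HNO3) used = 0.07059 x 0.01561 = 0.001102 mol, which equals the excess n(NaOH).
So n(NaOH) consumed by the sample = 0.009743 - 0.001102 = 0.008641 mol.
n(C6H8O6) = 0.008641 / 1 = 0.008641 mol.
mass C6H8O6 = 0.008641 x 176.12 = 1.522 g, so %C6H8O6 = 1.522/2.5668 x 100 = 59.3%.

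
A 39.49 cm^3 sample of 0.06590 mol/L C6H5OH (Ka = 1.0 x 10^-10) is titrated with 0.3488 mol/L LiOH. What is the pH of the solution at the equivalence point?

n(C6H5OH) = 0.06590 x 0.03949 = 0.002602 mol; V(LiOH) at equivalence = 0.002602/0.3488 = 0.007461 L.
At equivalence all the acid is converted to C6H5O-; total volume = 0.03949 + 0.007461 = 0.04695 L, so [C6H5O-] = 0.002602/0.04695 = 0.05543 M.
Kb = Kw/Ka = 1.0e-14 / 1.0 x 10^-10 = 0.000100.
[OH^-] = sqrt(Kb x [C6H5O-]) = sqrt(0.000100 x 0.05543) = 0.00235 M.
pOH = 2.63, so pH = 14.00 - 2.63 = 11.37.

11.37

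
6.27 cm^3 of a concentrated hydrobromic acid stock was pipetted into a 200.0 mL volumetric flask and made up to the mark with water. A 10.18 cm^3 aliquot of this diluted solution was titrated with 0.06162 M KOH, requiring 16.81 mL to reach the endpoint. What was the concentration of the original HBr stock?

3.25 M

n(KOH) = 0.06162 x 0.01681 = 0.001036 mol.
n(HBr) in the aliquot = 0.001036 mol.
[diluted HBr] = 0.001036 / 0.01018 = 0.1018 M.
Dilution factor = 200.0/6.270 = 31.90, so [stock] = 0.1018 x 31.90 = 3.25 M.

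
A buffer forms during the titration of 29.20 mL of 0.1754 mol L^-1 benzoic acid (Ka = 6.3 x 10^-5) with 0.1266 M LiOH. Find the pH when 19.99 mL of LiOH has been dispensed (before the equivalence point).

4.19

Initial n(C6H5COOH) = 0.1754 x 0.02920 = 0.005122 mol.
n(LiOH) added = 0.1266 x 0.01999 = 0.002531 mol, converting that many moles of C6H5COOH to C6H5COO-.
Remaining n(C6H5COOH) = 0.002591 mol; n(C6H5COO-) = 0.002531 mol.
By Henderson-Hasselbalch, pH = pKa + log([A^-]/[HA]) = 4.20 + log(0.002531/0.002591) = 4.20 + (-0.01) = 4.19.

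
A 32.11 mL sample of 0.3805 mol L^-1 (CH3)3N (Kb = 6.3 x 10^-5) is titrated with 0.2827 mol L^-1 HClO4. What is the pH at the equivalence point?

5.29

n((CH3)3N) = 0.3805 x 0.03211 = 0.01222 mol; V(HClO4) at equivalence = 0.01222/0.2827 = 0.04322 L.
At equivalence the base is fully converted to (CH3)3NH+; total volume = 0.07533 L, so [(CH3)3NH+] = 0.01222/0.07533 = 0.1622 M.
Ka((CH3)3NH+) = Kw/Kb = 1.0e-14 / 6.3 x 10^-5 = 1.59e-10.
[H^+] = sqrt(Ka x [(CH3)3NH+]) = sqrt(1.59e-10 x 0.1622) = 5.07e-6 M.
pH = -log(5.07e-6) = 5.29.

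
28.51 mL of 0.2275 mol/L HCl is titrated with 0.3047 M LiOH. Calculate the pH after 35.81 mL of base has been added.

12.84

n(acid) = 0.2275 x 0.02851 = 0.006486 mol; n(LiOH) added = 0.3047 x 0.03581 = 0.01091 mol.
Base is in excess by 0.01091 - 0.006486 = 0.004425 mol in a total volume of 0.06432 L.
[OH^-] = 0.004425/0.06432 = 0.06880 M, so pOH = 1.16 and pH = 14.00 - 1.16 = 12.84.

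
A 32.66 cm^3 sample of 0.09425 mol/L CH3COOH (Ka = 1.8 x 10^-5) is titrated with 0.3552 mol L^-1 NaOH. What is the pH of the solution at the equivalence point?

n(CH3COOH) = 0.09425 x 0.03266 = 0.003078 mol; V(NaOH) at equivalence = 0.003078/0.3552 = 0.008666 L.
At equivalence all the acid is converted to CH3COO-; total volume = 0.03266 + 0.008666 = 0.04133 L, so [CH3COO-] = 0.003078/0.04133 = 0.07449 M.
Kb = Kw/Ka = 1.0e-14 / 1.8 x 10^-5 = 5.56e-10.
[OH^-] = sqrt(Kb x [CH3COO-]) = sqrt(5.56e-10 x 0.07449) = 6.43e-6 M.
pOH = 5.19, so pH = 14.00 - 5.19 = 8.81.

8.81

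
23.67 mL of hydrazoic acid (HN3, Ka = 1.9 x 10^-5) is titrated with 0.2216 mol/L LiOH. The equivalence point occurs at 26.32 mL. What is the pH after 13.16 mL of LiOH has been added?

4.72

13.16 mL is exactly half the equivalence volume (26.32/2), i.e. the half-equivalence point.
There, n(HA) = n(A^-), so pH = pKa = -log(1.9 x 10^-5) = 4.72.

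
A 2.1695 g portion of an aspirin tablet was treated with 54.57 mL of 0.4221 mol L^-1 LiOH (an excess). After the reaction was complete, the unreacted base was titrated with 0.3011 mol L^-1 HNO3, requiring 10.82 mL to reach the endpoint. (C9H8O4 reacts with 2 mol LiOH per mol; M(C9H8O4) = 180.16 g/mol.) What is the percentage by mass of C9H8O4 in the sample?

82.1%

Total n(LiOH) added = 0.4221 x 0.05457 = 0.02303 mol.
n(HNO3) used = 0.3011 x 0.01082 = 0.003258 mol, which equals the excess n(LiOH).
So n(LiOH) consumed by the sample = 0.02303 - 0.003258 = 0.01978 mol.
n(C9H8O4) = 0.01978 / 2 = 0.009888 mol.
mass C9H8O4 = 0.009888 x 180.16 = 1.781 g, so %C9H8O4 = 1.781/2.1695 x 100 = 82.1%.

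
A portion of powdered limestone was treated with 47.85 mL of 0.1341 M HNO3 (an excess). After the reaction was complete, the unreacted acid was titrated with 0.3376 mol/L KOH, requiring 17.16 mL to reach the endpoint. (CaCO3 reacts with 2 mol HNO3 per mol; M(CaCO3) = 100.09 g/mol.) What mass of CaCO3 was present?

0.0312 g

Total n(HNO3) added = 0.1341 x 0.04785 = 0.006417 mol.
n(KOH) used = 0.3376 x 0.01716 = 0.005793 mol, which equals the excess n(HNO3).
So n(HNO3) consumed by the sample = 0.006417 - 0.005793 = 0.0006235 mol.
n(CaCO3) = 0.0006235 / 2 = 0.0003117 mol.
mass = 0.0003117 mol x 100.09 g/mol = 0.0312 g.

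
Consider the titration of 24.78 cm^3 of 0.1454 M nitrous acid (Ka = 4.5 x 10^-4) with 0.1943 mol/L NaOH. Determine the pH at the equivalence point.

n(HNO2) = 0.1454 x 0.02478 = 0.003603 mol; V(NaOH) at equivalence = 0.003603/0.1943 = 0.01854 L.
At equivalence all the acid is converted to NO2-; total volume = 0.02478 + 0.01854 = 0.04332 L, so [NO2-] = 0.003603/0.04332 = 0.08317 M.
Kb = Kw/Ka = 1.0e-14 / 4.5 x 10^-4 = 2.22e-11.
[OH^-] = sqrt(Kb x [NO2-]) = sqrt(2.22e-11 x 0.08317) = 1.36e-6 M.
pOH = 5.87, so pH = 14.00 - 5.87 = 8.13.

8.13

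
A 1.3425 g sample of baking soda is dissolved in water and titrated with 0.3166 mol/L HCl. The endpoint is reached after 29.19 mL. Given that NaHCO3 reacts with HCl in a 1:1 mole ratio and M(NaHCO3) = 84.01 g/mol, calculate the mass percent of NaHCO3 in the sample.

57.8%

n(HCl) = 0.3166 x 0.02919 = 0.009242 mol.
n(NaHCO3) = 0.009242 / 1 = 0.009242 mol.
mass of NaHCO3 = 0.009242 x 84.01 = 0.7764 g.
% purity = 0.7764 / 1.3425 x 100 = 57.8%.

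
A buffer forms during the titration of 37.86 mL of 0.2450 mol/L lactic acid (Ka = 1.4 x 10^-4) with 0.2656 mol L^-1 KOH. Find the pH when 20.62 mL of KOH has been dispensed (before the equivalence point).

4.01

Initial n(HC3H5O3) = 0.2450 x 0.03786 = 0.009276 mol.
n(KOH) added = 0.2656 x 0.02062 = 0.005477 mol, converting that many moles of HC3H5O3 to C3H5O3-.
Remaining n(HC3H5O3) = 0.003799 mol; n(C3H5O3-) = 0.005477 mol.
By Henderson-Hasselbalch, pH = pKa + log([A^-]/[HA]) = 3.85 + log(0.005477/0.003799) = 3.85 + (+0.16) = 4.01.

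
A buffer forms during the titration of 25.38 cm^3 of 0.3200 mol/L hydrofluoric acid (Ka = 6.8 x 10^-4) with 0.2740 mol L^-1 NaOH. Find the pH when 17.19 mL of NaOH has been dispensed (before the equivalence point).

Initial n(HF) = 0.3200 x 0.02538 = 0.008122 mol.
n(NaOH) added = 0.2740 x 0.01719 = 0.004710 mol, converting that many moles of HF to F-.
Remaining n(HF) = 0.003412 mol; n(F-) = 0.004710 mol.
By Henderson-Hasselbalch, pH = pKa + log([A^-]/[HA]) = 3.17 + log(0.004710/0.003412) = 3.17 + (+0.14) = 3.31.

3.31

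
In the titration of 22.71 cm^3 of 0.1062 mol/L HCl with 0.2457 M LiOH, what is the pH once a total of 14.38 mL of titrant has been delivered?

12.48

n(acid) = 0.1062 x 0.02271 = 0.002412 mol; n(LiOH) added = 0.2457 x 0.01438 = 0.003533 mol.
Base is in excess by 0.003533 - 0.002412 = 0.001121 mol in a total volume of 0.03709 L.
[OH^-] = 0.001121/0.03709 = 0.03023 M, so pOH = 1.52 and pH = 14.00 - 1.52 = 12.48.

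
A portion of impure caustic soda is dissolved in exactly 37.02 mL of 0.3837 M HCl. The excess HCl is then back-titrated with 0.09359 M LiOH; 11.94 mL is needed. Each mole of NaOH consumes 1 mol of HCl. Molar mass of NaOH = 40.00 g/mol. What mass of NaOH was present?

Total n(HCl) added = 0.3837 x 0.03702 = 0.01420 mol.
n(LiOH) used = 0.09359 x 0.01194 = 0.001117 mol, which equals the excess n(HCl).
So n(HCl) consumed by the sample = 0.01420 - 0.001117 = 0.01309 mol.
n(NaOH) = 0.01309 / 1 = 0.01309 mol.
mass = 0.01309 mol x 40.00 g/mol = 0.523 g.

0.523 g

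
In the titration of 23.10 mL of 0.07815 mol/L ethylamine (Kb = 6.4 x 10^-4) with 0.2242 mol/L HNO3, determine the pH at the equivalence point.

6.02

n(C2H5NH2) = 0.07815 x 0.02310 = 0.001805 mol; V(HNO3) at equivalence = 0.001805/0.2242 = 0.008052 L.
At equivalence the base is fully converted to C2H5NH3+; total volume = 0.03115 L, so [C2H5NH3+] = 0.001805/0.03115 = 0.05795 M.
Ka(C2H5NH3+) = Kw/Kb = 1.0e-14 / 6.4 x 10^-4 = 1.56e-11.
[H^+] = sqrt(Ka x [C2H5NH3+]) = sqrt(1.56e-11 x 0.05795) = 9.52e-7 M.
pH = -log(9.52e-7) = 6.02.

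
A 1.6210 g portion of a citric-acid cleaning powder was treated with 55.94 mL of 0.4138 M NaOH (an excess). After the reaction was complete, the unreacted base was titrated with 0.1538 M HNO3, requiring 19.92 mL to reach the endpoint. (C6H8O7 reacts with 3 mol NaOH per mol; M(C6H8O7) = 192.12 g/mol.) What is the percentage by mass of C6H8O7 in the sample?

79.3%

Total n(NaOH) added = 0.4138 x 0.05594 = 0.02315 mol.
n(HNO3) used = 0.1538 x 0.01992 = 0.003064 mol, which equals the excess n(NaOH).
So n(NaOH) consumed by the sample = 0.02315 - 0.003064 = 0.02008 mol.
n(C6H8O7) = 0.02008 / 3 = 0.006695 mol.
mass C6H8O7 = 0.006695 x 192.12 = 1.286 g, so %C6H8O7 = 1.286/1.6210 x 100 = 79.3%.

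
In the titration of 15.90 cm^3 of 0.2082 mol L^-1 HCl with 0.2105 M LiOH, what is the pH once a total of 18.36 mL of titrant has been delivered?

n(acid) = 0.2082 x 0.01590 = 0.003310 mol; n(LiOH) added = 0.2105 x 0.01836 = 0.003865 mol.
Base is in excess by 0.003865 - 0.003310 = 0.0005544 mol in a total volume of 0.03426 L.
[OH^-] = 0.0005544/0.03426 = 0.01618 M, so pOH = 1.79 and pH = 14.00 - 1.79 = 12.21.

12.21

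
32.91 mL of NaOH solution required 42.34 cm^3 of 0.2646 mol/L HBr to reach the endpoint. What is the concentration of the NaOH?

n(HBr) delivered = 0.2646 x 0.04234 = 0.01120 mol.
For a 1:1 reaction, n(NaOH) = 0.01120 mol.
[NaOH] = 0.01120 mol / 0.03291 L = 0.340 M.

0.340 M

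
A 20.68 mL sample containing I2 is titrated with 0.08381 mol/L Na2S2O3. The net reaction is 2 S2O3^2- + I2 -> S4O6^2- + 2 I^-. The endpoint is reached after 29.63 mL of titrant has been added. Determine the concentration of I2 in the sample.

n(Na2S2O3) = 0.08381 x 0.02963 = 0.002483 mol.
From the balanced equation, 2 mol Na2S2O3 reacts with 1 mol I2, so n(I2) = 0.002483 x 1/2 = 0.001242 mol.
[I2] = 0.001242 / 0.02068 L = 0.0600 M.

0.0600 M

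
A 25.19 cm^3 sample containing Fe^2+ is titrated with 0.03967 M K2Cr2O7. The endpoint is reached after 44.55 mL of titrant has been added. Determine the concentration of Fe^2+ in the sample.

0.421 M

n(K2Cr2O7) = 0.03967 x 0.04455 = 0.001767 mol.
From the balanced equation, 1 mol K2Cr2O7 reacts with 6 mol Fe^2+, so n(Fe^2+) = 0.001767 x 6/1 = 0.01060 mol.
[Fe^2+] = 0.01060 / 0.02519 L = 0.421 M.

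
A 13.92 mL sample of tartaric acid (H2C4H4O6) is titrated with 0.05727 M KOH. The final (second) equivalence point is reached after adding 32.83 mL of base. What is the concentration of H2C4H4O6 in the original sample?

0.0675 M

n(KOH) = 0.05727 x 0.03283 = 0.001880 mol.
At the final (second) equivalence point, 2 mol OH^- react per mol H2C4H4O6, so n(H2C4H4O6) = 0.001880 / 2 = 0.0009401 mol.
[H2C4H4O6] = 0.0009401 / 0.01392 L = 0.0675 M.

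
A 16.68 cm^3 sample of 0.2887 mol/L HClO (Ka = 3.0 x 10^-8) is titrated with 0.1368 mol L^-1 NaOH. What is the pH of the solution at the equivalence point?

n(HClO) = 0.2887 x 0.01668 = 0.004816 mol; V(NaOH) at equivalence = 0.004816/0.1368 = 0.03520 L.
At equivalence all the acid is converted to ClO-; total volume = 0.01668 + 0.03520 = 0.05188 L, so [ClO-] = 0.004816/0.05188 = 0.09282 M.
Kb = Kw/Ka = 1.0e-14 / 3.0 x 10^-8 = 3.33e-7.
[OH^-] = sqrt(Kb x [ClO-]) = sqrt(3.33e-7 x 0.09282) = 0.000176 M.
pOH = 3.75, so pH = 14.00 - 3.75 = 10.25.

10.25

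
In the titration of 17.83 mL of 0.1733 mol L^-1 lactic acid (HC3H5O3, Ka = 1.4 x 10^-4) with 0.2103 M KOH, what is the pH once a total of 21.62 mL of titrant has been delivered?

12.57

n(acid) = 0.1733 x 0.01783 = 0.003090 mol; n(KOH) added = 0.2103 x 0.02162 = 0.004547 mol.
Base is in excess by 0.004547 - 0.003090 = 0.001457 mol in a total volume of 0.03945 L.
[OH^-] = 0.001457/0.03945 = 0.03693 M, so pOH = 1.43 and pH = 14.00 - 1.43 = 12.57.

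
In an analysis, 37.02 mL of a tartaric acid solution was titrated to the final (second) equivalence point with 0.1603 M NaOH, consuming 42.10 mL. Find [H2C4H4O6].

0.0911 M

n(NaOH) = 0.1603 x 0.04210 = 0.006749 mol.
At the final (second) equivalence point, 2 mol OH^- react per mol H2C4H4O6, so n(H2C4H4O6) = 0.006749 / 2 = 0.003374 mol.
[H2C4H4O6] = 0.003374 / 0.03702 L = 0.0911 M.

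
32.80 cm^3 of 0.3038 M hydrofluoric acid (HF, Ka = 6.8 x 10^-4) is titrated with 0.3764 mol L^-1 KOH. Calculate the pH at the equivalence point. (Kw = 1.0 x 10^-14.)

n(HF) = 0.3038 x 0.03280 = 0.009965 mol; V(KOH) at equivalence = 0.009965/0.3764 = 0.02647 L.
At equivalence all the acid is converted to F-; total volume = 0.03280 + 0.02647 = 0.05927 L, so [F-] = 0.009965/0.05927 = 0.1681 M.
Kb = Kw/Ka = 1.0e-14 / 6.8 x 10^-4 = 1.47e-11.
[OH^-] = sqrt(Kb x [F-]) = sqrt(1.47e-11 x 0.1681) = 1.57e-6 M.
pOH = 5.80, so pH = 14.00 - 5.80 = 8.20.

8.20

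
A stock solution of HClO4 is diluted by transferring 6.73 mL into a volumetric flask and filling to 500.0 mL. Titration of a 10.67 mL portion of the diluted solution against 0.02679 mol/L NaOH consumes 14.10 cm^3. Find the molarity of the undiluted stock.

2.63 M

n(NaOH) = 0.02679 x 0.01410 = 0.0003777 mol.
n(HClO4) in the aliquot = 0.0003777 mol.
[diluted HClO4] = 0.0003777 / 0.01067 = 0.03540 M.
Dilution factor = 500.0/6.730 = 74.29, so [stock] = 0.03540 x 74.29 = 2.63 M.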